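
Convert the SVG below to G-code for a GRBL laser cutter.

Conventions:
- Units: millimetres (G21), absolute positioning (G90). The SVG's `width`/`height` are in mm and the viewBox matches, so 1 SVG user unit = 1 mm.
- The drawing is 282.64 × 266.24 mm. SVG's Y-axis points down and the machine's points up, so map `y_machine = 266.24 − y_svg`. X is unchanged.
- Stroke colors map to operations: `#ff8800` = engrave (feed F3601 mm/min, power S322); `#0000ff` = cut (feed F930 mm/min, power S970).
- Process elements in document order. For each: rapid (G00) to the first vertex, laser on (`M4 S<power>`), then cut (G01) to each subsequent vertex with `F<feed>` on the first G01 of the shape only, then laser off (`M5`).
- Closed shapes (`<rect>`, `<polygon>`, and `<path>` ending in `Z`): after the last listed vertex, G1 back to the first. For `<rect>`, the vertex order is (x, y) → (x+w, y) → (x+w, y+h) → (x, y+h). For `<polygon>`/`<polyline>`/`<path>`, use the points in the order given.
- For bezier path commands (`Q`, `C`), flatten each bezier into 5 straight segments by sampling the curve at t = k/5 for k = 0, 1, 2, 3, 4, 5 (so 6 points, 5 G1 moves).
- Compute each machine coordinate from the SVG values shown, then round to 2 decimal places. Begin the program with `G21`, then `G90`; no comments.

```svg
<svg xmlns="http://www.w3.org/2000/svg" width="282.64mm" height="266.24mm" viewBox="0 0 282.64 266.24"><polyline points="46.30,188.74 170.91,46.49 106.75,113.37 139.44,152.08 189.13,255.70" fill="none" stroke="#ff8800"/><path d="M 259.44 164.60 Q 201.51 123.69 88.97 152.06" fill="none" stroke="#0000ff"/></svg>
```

G21
G90
G00 X46.30 Y77.50
M4 S322
G01 X170.91 Y219.75 F3601
G01 X106.75 Y152.87
G01 X139.44 Y114.16
G01 X189.13 Y10.54
M5
G00 X259.44 Y101.64
M4 S970
G01 X234.08 Y115.23 F930
G01 X204.36 Y123.28
G01 X170.26 Y125.79
G01 X131.80 Y122.76
G01 X88.97 Y114.18
M5

viewBox `0 0 282.64 266.24` with mm width/height → 1 unit = 1 mm. Flip: y_m = 266.24 − y_svg.

**Shape 1** — `<polyline>` open polyline, stroke `#ff8800` → engrave (S322, F3601). Machine vertices: (46.30,77.50) → (170.91,219.75) → (106.75,152.87) → (139.44,114.16) → (189.13,10.54). Open path.

**Shape 2** — `<path>` quadratic bezier, stroke `#0000ff` → cut (S970, F930). Control points (SVG): P0=(259.44,164.60), P1=(201.51,123.69), P2=(88.97,152.06); sampled at t=k/5. Machine vertices: (259.44,101.64) → (234.08,115.23) → (204.36,123.28) → (170.26,125.79) → (131.80,122.76) → (88.97,114.18). Open path.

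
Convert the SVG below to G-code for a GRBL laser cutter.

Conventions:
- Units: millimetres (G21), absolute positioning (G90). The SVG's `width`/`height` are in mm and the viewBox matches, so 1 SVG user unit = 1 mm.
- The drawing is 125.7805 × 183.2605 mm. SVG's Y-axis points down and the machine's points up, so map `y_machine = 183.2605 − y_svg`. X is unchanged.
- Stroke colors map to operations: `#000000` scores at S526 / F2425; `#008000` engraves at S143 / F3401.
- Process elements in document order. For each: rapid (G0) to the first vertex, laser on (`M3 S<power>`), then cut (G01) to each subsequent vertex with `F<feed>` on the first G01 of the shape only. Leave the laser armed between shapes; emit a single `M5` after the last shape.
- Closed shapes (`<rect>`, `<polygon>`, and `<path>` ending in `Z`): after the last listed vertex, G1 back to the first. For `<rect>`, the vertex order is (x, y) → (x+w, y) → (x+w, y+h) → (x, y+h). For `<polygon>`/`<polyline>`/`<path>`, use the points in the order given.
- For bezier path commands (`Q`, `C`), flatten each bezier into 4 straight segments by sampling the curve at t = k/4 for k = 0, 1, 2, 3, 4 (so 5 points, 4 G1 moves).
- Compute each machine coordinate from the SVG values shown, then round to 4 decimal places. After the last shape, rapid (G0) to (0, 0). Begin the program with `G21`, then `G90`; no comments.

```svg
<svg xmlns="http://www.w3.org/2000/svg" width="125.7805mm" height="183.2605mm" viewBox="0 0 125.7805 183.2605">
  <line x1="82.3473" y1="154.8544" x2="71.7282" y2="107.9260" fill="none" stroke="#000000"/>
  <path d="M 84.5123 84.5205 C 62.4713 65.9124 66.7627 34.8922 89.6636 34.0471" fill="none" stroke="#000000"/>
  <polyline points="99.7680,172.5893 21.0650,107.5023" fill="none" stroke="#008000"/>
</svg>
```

G21
G90
G0 X82.3473 Y28.4061
M3 S526
G01 X71.7282 Y75.3345 F2425
G0 X84.5123 Y98.7400
M3 S526
G01 X72.7982 Y114.3579 F2425
G01 X70.2347 Y130.6378
G01 X76.0979 Y143.5872
G01 X89.6636 Y149.2134
G0 X99.7680 Y10.6712
M3 S143
G01 X21.0650 Y75.7582 F3401
M5
G0 X0.0000 Y0.0000

Since the viewBox matches the mm dimensions, user units are millimetres directly. The only transform is the Y-flip y_m = 183.2605 − y_svg.

Shape 1 is a line segment drawn with `<line>`. Its stroke #000000 means score at S526, F2425. After flipping Y the toolpath is (82.3473,28.4061) → (71.7282,75.3345).

Shape 2 is a cubic bezier drawn with `<path>`. Its stroke #000000 means score at S526, F2425. After flipping Y the toolpath is (84.5123,98.7400) → (72.7982,114.3579) → (70.2347,130.6378) → (76.0979,143.5872) → (89.6636,149.2134).

Shape 3 is a line segment drawn with `<polyline>`. Its stroke #008000 means engrave at S143, F3401. After flipping Y the toolpath is (99.7680,10.6712) → (21.0650,75.7582).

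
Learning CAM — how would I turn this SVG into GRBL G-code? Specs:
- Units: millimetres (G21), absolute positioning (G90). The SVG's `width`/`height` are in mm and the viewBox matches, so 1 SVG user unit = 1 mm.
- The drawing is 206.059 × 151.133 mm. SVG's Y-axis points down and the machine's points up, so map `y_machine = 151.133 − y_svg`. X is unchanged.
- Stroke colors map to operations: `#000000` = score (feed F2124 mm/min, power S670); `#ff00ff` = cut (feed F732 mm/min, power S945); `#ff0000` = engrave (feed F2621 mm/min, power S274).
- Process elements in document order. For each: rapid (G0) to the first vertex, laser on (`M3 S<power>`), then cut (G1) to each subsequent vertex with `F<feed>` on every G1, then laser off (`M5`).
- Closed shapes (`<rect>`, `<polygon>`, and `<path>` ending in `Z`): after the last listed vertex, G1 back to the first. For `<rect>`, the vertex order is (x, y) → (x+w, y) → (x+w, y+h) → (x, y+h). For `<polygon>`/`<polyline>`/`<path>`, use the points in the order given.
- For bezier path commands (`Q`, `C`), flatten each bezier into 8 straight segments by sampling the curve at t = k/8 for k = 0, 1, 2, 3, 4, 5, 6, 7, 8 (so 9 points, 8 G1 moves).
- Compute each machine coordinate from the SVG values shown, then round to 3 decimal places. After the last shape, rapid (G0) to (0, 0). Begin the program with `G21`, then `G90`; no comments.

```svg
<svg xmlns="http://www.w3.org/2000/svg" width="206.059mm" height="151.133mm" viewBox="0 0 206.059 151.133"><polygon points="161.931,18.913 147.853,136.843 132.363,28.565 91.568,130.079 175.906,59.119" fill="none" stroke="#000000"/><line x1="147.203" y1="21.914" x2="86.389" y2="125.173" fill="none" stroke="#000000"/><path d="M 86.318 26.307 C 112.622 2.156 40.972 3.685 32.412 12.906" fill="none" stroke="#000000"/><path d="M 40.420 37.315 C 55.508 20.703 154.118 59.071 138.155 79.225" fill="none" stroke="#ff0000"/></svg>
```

Since the viewBox matches the mm dimensions, user units are millimetres directly. The only transform is the Y-flip y_m = 151.133 − y_svg.

Shape 1 is a closed polygon drawn with `<polygon>`. Its stroke #000000 means score at S670, F2124. After flipping Y the toolpath is (161.931,132.220) → (147.853,14.290) → (132.363,122.568) → (91.568,21.054) → (175.906,92.014) → (161.931,132.220), returning to the start.

Shape 2 is a line segment drawn with `<line>`. Its stroke #000000 means score at S670, F2124. After flipping Y the toolpath is (147.203,129.219) → (86.389,25.960).

Shape 3 is a cubic bezier drawn with `<path>`. Its stroke #000000 means score at S670, F2124. After flipping Y the toolpath is (86.318,124.826) → (91.905,132.714) → (90.196,138.405) → (83.078,142.111) → (72.439,144.041) → (60.166,144.407) → (48.145,143.419) → (38.265,141.289) → (32.412,138.227).

Shape 4 is a cubic bezier drawn with `<path>`. Its stroke #ff0000 means engrave at S274, F2621. After flipping Y the toolpath is (40.420,113.818) → (49.606,117.613) → (64.301,117.112) → (82.183,113.172) → (100.932,106.650) → (118.224,98.405) → (131.740,89.295) → (139.157,80.177) → (138.155,71.908).

G21
G90
G0 X161.931 Y132.220
M3 S670
G1 X147.853 Y14.290 F2124
G1 X132.363 Y122.568 F2124
G1 X91.568 Y21.054 F2124
G1 X175.906 Y92.014 F2124
G1 X161.931 Y132.220 F2124
M5
G0 X147.203 Y129.219
M3 S670
G1 X86.389 Y25.960 F2124
M5
G0 X86.318 Y124.826
M3 S670
G1 X91.905 Y132.714 F2124
G1 X90.196 Y138.405 F2124
G1 X83.078 Y142.111 F2124
G1 X72.439 Y144.041 F2124
G1 X60.166 Y144.407 F2124
G1 X48.145 Y143.419 F2124
G1 X38.265 Y141.289 F2124
G1 X32.412 Y138.227 F2124
M5
G0 X40.420 Y113.818
M3 S274
G1 X49.606 Y117.613 F2621
G1 X64.301 Y117.112 F2621
G1 X82.183 Y113.172 F2621
G1 X100.932 Y106.650 F2621
G1 X118.224 Y98.405 F2621
G1 X131.740 Y89.295 F2621
G1 X139.157 Y80.177 F2621
G1 X138.155 Y71.908 F2621
M5
G0 X0.000 Y0.000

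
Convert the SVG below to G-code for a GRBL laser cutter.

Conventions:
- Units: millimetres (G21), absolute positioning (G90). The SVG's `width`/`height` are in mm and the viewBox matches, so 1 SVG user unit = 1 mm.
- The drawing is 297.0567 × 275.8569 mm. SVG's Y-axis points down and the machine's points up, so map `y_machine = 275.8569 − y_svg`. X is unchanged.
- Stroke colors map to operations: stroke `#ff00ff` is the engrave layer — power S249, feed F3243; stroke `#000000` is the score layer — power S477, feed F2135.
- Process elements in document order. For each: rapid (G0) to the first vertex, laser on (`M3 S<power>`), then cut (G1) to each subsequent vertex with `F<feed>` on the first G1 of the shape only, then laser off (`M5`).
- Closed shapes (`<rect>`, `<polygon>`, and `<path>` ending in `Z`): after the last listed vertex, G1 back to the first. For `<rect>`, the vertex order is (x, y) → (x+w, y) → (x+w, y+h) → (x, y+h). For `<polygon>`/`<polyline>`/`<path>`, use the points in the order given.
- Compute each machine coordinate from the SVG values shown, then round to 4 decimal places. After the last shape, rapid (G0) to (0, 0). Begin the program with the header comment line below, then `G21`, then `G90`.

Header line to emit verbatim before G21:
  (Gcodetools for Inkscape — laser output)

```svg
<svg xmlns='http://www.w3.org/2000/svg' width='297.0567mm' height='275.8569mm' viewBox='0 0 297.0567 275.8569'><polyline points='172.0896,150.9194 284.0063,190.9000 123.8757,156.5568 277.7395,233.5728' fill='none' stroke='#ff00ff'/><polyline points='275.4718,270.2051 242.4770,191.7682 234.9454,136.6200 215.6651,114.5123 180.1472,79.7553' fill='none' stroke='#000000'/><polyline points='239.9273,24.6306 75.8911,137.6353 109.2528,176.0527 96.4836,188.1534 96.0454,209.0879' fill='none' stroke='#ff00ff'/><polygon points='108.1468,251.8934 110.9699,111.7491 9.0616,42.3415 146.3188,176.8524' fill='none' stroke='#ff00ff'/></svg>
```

viewBox `0 0 297.0567 275.8569` with mm width/height → 1 unit = 1 mm. Flip: y_m = 275.8569 − y_svg.

**Shape 1** — `<polyline>` open polyline, stroke `#ff00ff` → engrave (S249, F3243). Machine vertices: (172.0896,124.9375) → (284.0063,84.9569) → (123.8757,119.3001) → (277.7395,42.2841). Open path.

**Shape 2** — `<polyline>` open polyline, stroke `#000000` → score (S477, F2135). Machine vertices: (275.4718,5.6518) → (242.4770,84.0887) → (234.9454,139.2369) → (215.6651,161.3446) → (180.1472,196.1016). Open path.

**Shape 3** — `<polyline>` open polyline, stroke `#ff00ff` → engrave (S249, F3243). Machine vertices: (239.9273,251.2263) → (75.8911,138.2216) → (109.2528,99.8042) → (96.4836,87.7035) → (96.0454,66.7690). Open path.

**Shape 4** — `<polygon>` closed polygon, stroke `#ff00ff` → engrave (S249, F3243). Machine vertices: (108.1468,23.9635) → (110.9699,164.1078) → (9.0616,233.5154) → (146.3188,99.0045) → (108.1468,23.9635). Closed: final G1 returns to the first vertex.

(Gcodetools for Inkscape — laser output)
G21
G90
G0 X172.0896 Y124.9375
M3 S249
G1 X284.0063 Y84.9569 F3243
G1 X123.8757 Y119.3001
G1 X277.7395 Y42.2841
M5
G0 X275.4718 Y5.6518
M3 S477
G1 X242.4770 Y84.0887 F2135
G1 X234.9454 Y139.2369
G1 X215.6651 Y161.3446
G1 X180.1472 Y196.1016
M5
G0 X239.9273 Y251.2263
M3 S249
G1 X75.8911 Y138.2216 F3243
G1 X109.2528 Y99.8042
G1 X96.4836 Y87.7035
G1 X96.0454 Y66.7690
M5
G0 X108.1468 Y23.9635
M3 S249
G1 X110.9699 Y164.1078 F3243
G1 X9.0616 Y233.5154
G1 X146.3188 Y99.0045
G1 X108.1468 Y23.9635
M5
G0 X0.0000 Y0.0000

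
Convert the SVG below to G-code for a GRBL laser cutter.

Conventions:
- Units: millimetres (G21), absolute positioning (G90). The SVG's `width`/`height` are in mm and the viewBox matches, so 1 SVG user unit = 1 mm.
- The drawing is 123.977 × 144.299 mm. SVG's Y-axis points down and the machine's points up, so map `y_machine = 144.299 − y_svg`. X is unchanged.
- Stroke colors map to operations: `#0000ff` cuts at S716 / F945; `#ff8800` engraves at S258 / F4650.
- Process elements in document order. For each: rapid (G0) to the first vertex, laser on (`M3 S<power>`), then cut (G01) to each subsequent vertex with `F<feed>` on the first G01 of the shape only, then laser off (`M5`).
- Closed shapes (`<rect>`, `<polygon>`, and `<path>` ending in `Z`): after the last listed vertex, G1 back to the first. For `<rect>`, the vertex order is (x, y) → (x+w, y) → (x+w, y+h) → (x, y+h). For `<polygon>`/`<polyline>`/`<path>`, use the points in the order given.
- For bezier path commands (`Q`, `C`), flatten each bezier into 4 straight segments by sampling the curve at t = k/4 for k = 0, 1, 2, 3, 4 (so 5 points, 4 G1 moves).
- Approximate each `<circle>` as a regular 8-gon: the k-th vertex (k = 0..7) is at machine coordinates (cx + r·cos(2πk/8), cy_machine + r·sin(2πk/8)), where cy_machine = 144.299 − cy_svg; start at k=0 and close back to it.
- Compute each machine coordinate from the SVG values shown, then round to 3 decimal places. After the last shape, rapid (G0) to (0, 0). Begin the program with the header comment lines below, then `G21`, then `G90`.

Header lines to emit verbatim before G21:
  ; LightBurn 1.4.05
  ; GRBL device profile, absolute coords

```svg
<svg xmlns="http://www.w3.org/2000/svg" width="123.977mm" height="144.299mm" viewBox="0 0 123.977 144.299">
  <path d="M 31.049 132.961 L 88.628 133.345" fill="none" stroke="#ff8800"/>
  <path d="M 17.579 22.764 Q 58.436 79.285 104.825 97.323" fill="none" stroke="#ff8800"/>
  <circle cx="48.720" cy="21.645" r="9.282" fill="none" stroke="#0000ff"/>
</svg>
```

; LightBurn 1.4.05
; GRBL device profile, absolute coords
G21
G90
G0 X31.049 Y11.338
M3 S258
G01 X88.628 Y10.954 F4650
M5
G0 X17.579 Y121.535
M3 S258
G01 X38.353 Y95.680 F4650
G01 X59.819 Y74.635
G01 X81.976 Y58.400
G01 X104.825 Y46.976
M5
G0 X58.002 Y122.654
M3 S716
G01 X55.283 Y129.217 F945
G01 X48.720 Y131.936
G01 X42.157 Y129.217
G01 X39.438 Y122.654
G01 X42.157 Y116.091
G01 X48.720 Y113.372
G01 X55.283 Y116.091
G01 X58.002 Y122.654
M5
G0 X0.000 Y0.000

viewBox `0 0 123.977 144.299` with mm width/height → 1 unit = 1 mm. Flip: y_m = 144.299 − y_svg.

**Shape 1** — `<path>` line segment, stroke `#ff8800` → engrave (S258, F4650). Machine vertices: (31.049,11.338) → (88.628,10.954). Open path.

**Shape 2** — `<path>` quadratic bezier, stroke `#ff8800` → engrave (S258, F4650). Control points (SVG): P0=(17.579,22.764), P1=(58.436,79.285), P2=(104.825,97.323); sampled at t=k/4. Machine vertices: (17.579,121.535) → (38.353,95.680) → (59.819,74.635) → (81.976,58.400) → (104.825,46.976). Open path.

**Shape 3** — `<circle>` circle, stroke `#0000ff` → cut (S716, F945). Machine vertices: (58.002,122.654) → (55.283,129.217) → (48.720,131.936) → (42.157,129.217) → (39.438,122.654) → (42.157,116.091) → (48.720,113.372) → (55.283,116.091) → (58.002,122.654). Closed: final G1 returns to the first vertex.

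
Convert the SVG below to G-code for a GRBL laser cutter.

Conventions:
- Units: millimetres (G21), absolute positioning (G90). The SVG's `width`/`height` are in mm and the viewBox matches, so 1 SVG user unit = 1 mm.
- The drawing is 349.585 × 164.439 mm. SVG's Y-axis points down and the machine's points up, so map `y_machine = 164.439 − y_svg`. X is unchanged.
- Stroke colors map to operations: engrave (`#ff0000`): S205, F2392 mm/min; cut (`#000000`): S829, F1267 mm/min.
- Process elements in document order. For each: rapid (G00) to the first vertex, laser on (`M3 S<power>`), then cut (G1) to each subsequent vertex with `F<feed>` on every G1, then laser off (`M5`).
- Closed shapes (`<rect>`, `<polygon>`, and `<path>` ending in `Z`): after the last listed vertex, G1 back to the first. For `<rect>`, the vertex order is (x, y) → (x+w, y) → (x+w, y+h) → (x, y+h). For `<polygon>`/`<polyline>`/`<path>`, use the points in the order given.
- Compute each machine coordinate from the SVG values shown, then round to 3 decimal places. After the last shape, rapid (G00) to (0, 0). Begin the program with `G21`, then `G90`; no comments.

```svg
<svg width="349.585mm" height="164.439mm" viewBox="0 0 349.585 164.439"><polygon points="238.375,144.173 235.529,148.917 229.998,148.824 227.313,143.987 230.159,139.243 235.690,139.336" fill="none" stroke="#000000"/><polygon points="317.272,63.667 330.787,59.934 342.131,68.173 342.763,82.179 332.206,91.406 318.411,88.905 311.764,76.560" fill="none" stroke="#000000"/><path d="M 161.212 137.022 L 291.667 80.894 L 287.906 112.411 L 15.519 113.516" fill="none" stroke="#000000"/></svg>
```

G21
G90
G00 X238.375 Y20.266
M3 S829
G1 X235.529 Y15.522 F1267
G1 X229.998 Y15.615 F1267
G1 X227.313 Y20.452 F1267
G1 X230.159 Y25.196 F1267
G1 X235.690 Y25.103 F1267
G1 X238.375 Y20.266 F1267
M5
G00 X317.272 Y100.772
M3 S829
G1 X330.787 Y104.505 F1267
G1 X342.131 Y96.266 F1267
G1 X342.763 Y82.260 F1267
G1 X332.206 Y73.033 F1267
G1 X318.411 Y75.534 F1267
G1 X311.764 Y87.879 F1267
G1 X317.272 Y100.772 F1267
M5
G00 X161.212 Y27.417
M3 S829
G1 X291.667 Y83.545 F1267
G1 X287.906 Y52.028 F1267
G1 X15.519 Y50.923 F1267
M5
G00 X0.000 Y0.000

1 u = 1 mm; y_m = 164.439 − y.

[1] `<polygon>` regular polygon, #000000→cut S829 F1267: (238.375,20.266) → (235.529,15.522) → (229.998,15.615) → (227.313,20.452) → (230.159,25.196) → (235.690,25.103) → (238.375,20.266) (closed)

[2] `<polygon>` regular polygon, #000000→cut S829 F1267: (317.272,100.772) → (330.787,104.505) → (342.131,96.266) → (342.763,82.260) → (332.206,73.033) → (318.411,75.534) → (311.764,87.879) → (317.272,100.772) (closed)

[3] `<path>` open polyline, #000000→cut S829 F1267: (161.212,27.417) → (291.667,83.545) → (287.906,52.028) → (15.519,50.923)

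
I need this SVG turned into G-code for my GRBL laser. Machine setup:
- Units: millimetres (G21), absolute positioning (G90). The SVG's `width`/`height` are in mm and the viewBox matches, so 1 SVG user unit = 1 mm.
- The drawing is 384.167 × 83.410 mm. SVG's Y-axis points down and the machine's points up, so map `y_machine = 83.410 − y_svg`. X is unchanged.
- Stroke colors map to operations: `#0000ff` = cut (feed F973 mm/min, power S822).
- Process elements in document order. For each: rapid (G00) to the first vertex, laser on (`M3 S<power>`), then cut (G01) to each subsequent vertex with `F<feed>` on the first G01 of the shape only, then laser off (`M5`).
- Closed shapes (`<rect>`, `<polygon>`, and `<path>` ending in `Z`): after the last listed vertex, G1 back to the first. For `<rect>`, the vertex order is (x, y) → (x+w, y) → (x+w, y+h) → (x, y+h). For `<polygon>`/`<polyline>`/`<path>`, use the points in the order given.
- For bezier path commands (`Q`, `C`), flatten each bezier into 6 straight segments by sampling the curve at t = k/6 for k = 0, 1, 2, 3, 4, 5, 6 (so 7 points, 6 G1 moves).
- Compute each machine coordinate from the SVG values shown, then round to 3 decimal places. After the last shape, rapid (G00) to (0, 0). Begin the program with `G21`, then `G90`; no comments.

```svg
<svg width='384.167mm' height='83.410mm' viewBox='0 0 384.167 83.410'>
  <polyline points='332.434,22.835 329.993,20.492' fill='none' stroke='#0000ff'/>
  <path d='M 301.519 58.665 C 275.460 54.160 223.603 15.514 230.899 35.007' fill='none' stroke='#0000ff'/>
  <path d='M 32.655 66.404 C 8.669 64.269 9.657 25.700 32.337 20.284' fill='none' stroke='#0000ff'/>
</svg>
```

G21
G90
G00 X332.434 Y60.575
M3 S822
G01 X329.993 Y62.918 F973
M5
G00 X301.519 Y24.745
M3 S822
G01 X286.733 Y29.415 F973
G01 X270.007 Y37.213
G01 X253.701 Y45.573
G01 X240.174 Y51.934
G01 X231.787 Y53.732
G01 X230.899 Y48.403
M5
G00 X32.655 Y17.006
M3 S822
G01 X22.728 Y20.788 F973
G01 X16.872 Y28.708
G01 X14.996 Y38.836
G01 X17.009 Y49.236
G01 X22.820 Y57.977
G01 X32.337 Y63.126
M5
G00 X0.000 Y0.000

Since the viewBox matches the mm dimensions, user units are millimetres directly. The only transform is the Y-flip y_m = 83.410 − y_svg.

Shape 1 is a line segment drawn with `<polyline>`. Its stroke #0000ff means cut at S822, F973. After flipping Y the toolpath is (332.434,60.575) → (329.993,62.918).

Shape 2 is a cubic bezier drawn with `<path>`. Its stroke #0000ff means cut at S822, F973. After flipping Y the toolpath is (301.519,24.745) → (286.733,29.415) → (270.007,37.213) → (253.701,45.573) → (240.174,51.934) → (231.787,53.732) → (230.899,48.403).

Shape 3 is a cubic bezier drawn with `<path>`. Its stroke #0000ff means cut at S822, F973. After flipping Y the toolpath is (32.655,17.006) → (22.728,20.788) → (16.872,28.708) → (14.996,38.836) → (17.009,49.236) → (22.820,57.977) → (32.337,63.126).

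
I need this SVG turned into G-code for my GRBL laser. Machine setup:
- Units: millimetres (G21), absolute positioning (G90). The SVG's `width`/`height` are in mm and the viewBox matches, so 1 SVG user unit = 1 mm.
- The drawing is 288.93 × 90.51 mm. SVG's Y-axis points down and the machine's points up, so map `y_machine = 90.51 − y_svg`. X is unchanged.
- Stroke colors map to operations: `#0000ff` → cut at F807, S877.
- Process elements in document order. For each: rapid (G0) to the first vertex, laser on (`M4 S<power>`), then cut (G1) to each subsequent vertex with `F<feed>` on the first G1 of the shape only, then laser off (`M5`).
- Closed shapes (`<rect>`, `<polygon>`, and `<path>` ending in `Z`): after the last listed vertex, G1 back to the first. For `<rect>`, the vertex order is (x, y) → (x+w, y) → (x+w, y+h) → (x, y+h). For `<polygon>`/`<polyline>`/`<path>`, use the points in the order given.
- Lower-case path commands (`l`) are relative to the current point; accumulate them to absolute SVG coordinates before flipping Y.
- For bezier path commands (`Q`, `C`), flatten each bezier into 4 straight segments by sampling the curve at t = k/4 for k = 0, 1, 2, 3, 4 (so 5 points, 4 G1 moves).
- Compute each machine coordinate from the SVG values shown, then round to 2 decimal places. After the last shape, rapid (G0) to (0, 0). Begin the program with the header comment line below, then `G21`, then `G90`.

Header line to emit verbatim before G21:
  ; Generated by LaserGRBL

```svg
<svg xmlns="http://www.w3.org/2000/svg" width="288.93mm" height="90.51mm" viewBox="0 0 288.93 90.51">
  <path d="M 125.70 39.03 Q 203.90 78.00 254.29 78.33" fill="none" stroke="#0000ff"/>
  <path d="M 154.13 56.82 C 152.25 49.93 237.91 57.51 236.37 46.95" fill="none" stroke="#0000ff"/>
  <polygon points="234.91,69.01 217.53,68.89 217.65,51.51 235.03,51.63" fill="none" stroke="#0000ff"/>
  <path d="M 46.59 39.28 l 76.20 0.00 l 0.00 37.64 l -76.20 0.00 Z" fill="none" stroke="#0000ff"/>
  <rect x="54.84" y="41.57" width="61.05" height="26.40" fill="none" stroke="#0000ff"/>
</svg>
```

viewBox `0 0 288.93 90.51` with mm width/height → 1 unit = 1 mm. Flip: y_m = 90.51 − y_svg.

**Shape 1** — `<path>` quadratic bezier, stroke `#0000ff` → cut (S877, F807). Control points (SVG): P0=(125.70,39.03), P1=(203.90,78.00), P2=(254.29,78.33); sampled at t=k/4. Machine vertices: (125.70,51.48) → (163.06,34.41) → (196.95,22.17) → (227.36,14.76) → (254.29,12.18). Open path.

**Shape 2** — `<path>` cubic bezier, stroke `#0000ff` → cut (S877, F807). Control points (SVG): P0=(154.13,56.82), P1=(152.25,49.93), P2=(237.91,57.51), P3=(236.37,46.95); sampled at t=k/4. Machine vertices: (154.13,33.69) → (166.40,36.65) → (195.12,37.25) → (223.91,38.53) → (236.37,43.56). Open path.

**Shape 3** — `<polygon>` regular polygon, stroke `#0000ff` → cut (S877, F807). Machine vertices: (234.91,21.50) → (217.53,21.62) → (217.65,39.00) → (235.03,38.88) → (234.91,21.50). Closed: final G1 returns to the first vertex.

**Shape 4** — `<path>` rectangle, stroke `#0000ff` → cut (S877, F807). Machine vertices: (46.59,51.23) → (122.79,51.23) → (122.79,13.59) → (46.59,13.59) → (46.59,51.23). Closed: final G1 returns to the first vertex.

**Shape 5** — `<rect>` rectangle, stroke `#0000ff` → cut (S877, F807). Machine vertices: (54.84,48.94) → (115.89,48.94) → (115.89,22.54) → (54.84,22.54) → (54.84,48.94). Closed: final G1 returns to the first vertex.

; Generated by LaserGRBL
G21
G90
G0 X125.70 Y51.48
M4 S877
G1 X163.06 Y34.41 F807
G1 X196.95 Y22.17
G1 X227.36 Y14.76
G1 X254.29 Y12.18
M5
G0 X154.13 Y33.69
M4 S877
G1 X166.40 Y36.65 F807
G1 X195.12 Y37.25
G1 X223.91 Y38.53
G1 X236.37 Y43.56
M5
G0 X234.91 Y21.50
M4 S877
G1 X217.53 Y21.62 F807
G1 X217.65 Y39.00
G1 X235.03 Y38.88
G1 X234.91 Y21.50
M5
G0 X46.59 Y51.23
M4 S877
G1 X122.79 Y51.23 F807
G1 X122.79 Y13.59
G1 X46.59 Y13.59
G1 X46.59 Y51.23
M5
G0 X54.84 Y48.94
M4 S877
G1 X115.89 Y48.94 F807
G1 X115.89 Y22.54
G1 X54.84 Y22.54
G1 X54.84 Y48.94
M5
G0 X0.00 Y0.00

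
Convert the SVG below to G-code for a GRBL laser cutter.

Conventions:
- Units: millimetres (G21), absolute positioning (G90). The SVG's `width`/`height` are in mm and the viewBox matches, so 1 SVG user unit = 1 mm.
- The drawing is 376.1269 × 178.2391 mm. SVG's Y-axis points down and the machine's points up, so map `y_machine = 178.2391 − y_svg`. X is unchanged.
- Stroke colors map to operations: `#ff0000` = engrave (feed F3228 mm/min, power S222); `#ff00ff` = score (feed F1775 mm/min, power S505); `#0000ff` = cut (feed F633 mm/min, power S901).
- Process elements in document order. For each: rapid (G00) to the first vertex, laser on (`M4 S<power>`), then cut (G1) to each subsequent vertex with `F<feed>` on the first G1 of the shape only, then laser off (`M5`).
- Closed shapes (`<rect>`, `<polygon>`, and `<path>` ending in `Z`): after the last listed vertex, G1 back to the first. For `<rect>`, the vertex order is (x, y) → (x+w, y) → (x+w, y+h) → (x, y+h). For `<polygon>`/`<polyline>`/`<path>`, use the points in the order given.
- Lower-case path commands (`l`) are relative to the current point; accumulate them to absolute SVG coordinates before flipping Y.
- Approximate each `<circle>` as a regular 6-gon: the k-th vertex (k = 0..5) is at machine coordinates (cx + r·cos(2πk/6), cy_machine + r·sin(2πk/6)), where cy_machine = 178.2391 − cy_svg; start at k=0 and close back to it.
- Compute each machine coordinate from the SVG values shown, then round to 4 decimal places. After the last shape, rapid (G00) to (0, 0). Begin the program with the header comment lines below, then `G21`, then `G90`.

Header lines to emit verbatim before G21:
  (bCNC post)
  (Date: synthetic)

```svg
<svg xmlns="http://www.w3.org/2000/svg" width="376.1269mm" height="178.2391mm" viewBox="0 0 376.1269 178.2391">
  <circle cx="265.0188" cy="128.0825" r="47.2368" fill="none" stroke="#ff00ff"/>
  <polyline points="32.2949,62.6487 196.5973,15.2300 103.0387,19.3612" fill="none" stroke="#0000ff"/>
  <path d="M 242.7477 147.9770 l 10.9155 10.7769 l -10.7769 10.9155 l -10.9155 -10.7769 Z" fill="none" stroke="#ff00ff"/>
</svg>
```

viewBox `0 0 376.1269 178.2391` with mm width/height → 1 unit = 1 mm. Flip: y_m = 178.2391 − y_svg.

**Shape 1** — `<circle>` circle, stroke `#ff00ff` → score (S505, F1775). Machine vertices: (312.2556,50.1566) → (288.6372,91.0649) → (241.4004,91.0649) → (217.7820,50.1566) → (241.4004,9.2483) → (288.6372,9.2483) → (312.2556,50.1566). Closed: final G1 returns to the first vertex.

**Shape 2** — `<polyline>` open polyline, stroke `#0000ff` → cut (S901, F633). Machine vertices: (32.2949,115.5904) → (196.5973,163.0091) → (103.0387,158.8779). Open path.

**Shape 3** — `<path>` regular polygon, stroke `#ff00ff` → score (S505, F1775). Machine vertices: (242.7477,30.2621) → (253.6632,19.4852) → (242.8863,8.5697) → (231.9708,19.3466) → (242.7477,30.2621). Closed: final G1 returns to the first vertex.

(bCNC post)
(Date: synthetic)
G21
G90
G00 X312.2556 Y50.1566
M4 S505
G1 X288.6372 Y91.0649 F1775
G1 X241.4004 Y91.0649
G1 X217.7820 Y50.1566
G1 X241.4004 Y9.2483
G1 X288.6372 Y9.2483
G1 X312.2556 Y50.1566
M5
G00 X32.2949 Y115.5904
M4 S901
G1 X196.5973 Y163.0091 F633
G1 X103.0387 Y158.8779
M5
G00 X242.7477 Y30.2621
M4 S505
G1 X253.6632 Y19.4852 F1775
G1 X242.8863 Y8.5697
G1 X231.9708 Y19.3466
G1 X242.7477 Y30.2621
M5
G00 X0.0000 Y0.0000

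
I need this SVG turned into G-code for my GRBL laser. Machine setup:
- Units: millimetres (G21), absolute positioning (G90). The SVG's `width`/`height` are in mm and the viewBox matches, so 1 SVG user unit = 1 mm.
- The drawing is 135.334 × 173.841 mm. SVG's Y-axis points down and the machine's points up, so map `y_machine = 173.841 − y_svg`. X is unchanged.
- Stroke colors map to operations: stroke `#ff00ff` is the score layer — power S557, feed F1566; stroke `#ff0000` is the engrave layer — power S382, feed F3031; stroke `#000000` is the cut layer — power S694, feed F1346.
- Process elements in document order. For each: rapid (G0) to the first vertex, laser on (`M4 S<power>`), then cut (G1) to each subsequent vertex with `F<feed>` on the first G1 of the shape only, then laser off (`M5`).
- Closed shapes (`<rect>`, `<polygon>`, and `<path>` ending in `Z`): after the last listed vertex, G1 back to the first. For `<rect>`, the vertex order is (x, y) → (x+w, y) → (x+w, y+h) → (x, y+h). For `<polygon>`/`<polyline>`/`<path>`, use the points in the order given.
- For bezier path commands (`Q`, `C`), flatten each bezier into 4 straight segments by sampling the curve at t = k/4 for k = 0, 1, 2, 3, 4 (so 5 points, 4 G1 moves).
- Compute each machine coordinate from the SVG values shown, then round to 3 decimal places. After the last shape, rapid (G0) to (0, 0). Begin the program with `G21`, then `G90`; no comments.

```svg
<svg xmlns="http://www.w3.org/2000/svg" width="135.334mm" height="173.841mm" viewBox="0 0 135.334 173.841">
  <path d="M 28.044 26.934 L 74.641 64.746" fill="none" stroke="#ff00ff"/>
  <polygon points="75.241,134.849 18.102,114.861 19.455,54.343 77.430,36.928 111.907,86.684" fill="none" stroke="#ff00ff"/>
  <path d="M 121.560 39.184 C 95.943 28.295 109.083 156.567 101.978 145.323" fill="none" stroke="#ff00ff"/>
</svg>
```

viewBox `0 0 135.334 173.841` with mm width/height → 1 unit = 1 mm. Flip: y_m = 173.841 − y_svg.

**Shape 1** — `<path>` line segment, stroke `#ff00ff` → score (S557, F1566). Machine vertices: (28.044,146.907) → (74.641,109.095). Open path.

**Shape 2** — `<polygon>` regular polygon, stroke `#ff00ff` → score (S557, F1566). Machine vertices: (75.241,38.992) → (18.102,58.980) → (19.455,119.498) → (77.430,136.913) → (111.907,87.157) → (75.241,38.992). Closed: final G1 returns to the first vertex.

**Shape 3** — `<path>` cubic bezier, stroke `#ff00ff` → score (S557, F1566). Control points (SVG): P0=(121.560,39.184), P1=(95.943,28.295), P2=(109.083,156.567), P3=(101.978,145.323); sampled at t=k/4. Machine vertices: (121.560,134.657) → (108.692,121.085) → (104.827,81.454) → (104.433,41.890) → (101.978,28.518). Open path.

G21
G90
G0 X28.044 Y146.907
M4 S557
G1 X74.641 Y109.095 F1566
M5
G0 X75.241 Y38.992
M4 S557
G1 X18.102 Y58.980 F1566
G1 X19.455 Y119.498
G1 X77.430 Y136.913
G1 X111.907 Y87.157
G1 X75.241 Y38.992
M5
G0 X121.560 Y134.657
M4 S557
G1 X108.692 Y121.085 F1566
G1 X104.827 Y81.454
G1 X104.433 Y41.890
G1 X101.978 Y28.518
M5
G0 X0.000 Y0.000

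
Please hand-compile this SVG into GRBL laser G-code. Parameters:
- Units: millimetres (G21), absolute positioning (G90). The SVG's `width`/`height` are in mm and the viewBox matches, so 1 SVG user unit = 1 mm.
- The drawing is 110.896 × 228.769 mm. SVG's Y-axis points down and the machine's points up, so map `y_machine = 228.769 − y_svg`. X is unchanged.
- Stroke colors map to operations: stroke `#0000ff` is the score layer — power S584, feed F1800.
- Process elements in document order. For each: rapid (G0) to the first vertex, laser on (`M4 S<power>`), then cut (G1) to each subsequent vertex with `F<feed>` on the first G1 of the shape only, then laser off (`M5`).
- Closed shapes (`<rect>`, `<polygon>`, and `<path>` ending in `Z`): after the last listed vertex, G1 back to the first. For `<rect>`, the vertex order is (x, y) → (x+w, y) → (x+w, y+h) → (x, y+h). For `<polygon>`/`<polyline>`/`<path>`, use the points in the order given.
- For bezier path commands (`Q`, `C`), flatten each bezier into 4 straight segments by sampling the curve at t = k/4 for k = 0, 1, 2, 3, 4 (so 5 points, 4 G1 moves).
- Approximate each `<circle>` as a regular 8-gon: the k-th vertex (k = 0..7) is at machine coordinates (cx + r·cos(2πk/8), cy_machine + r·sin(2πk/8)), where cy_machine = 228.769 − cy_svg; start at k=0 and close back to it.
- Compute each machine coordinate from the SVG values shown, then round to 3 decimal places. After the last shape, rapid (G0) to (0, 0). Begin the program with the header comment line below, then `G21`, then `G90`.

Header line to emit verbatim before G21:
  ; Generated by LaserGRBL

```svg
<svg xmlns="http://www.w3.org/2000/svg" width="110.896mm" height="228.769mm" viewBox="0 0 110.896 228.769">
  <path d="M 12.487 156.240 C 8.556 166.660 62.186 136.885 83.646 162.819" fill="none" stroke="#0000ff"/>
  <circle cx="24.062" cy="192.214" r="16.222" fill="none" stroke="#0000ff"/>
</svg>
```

viewBox `0 0 110.896 228.769` with mm width/height → 1 unit = 1 mm. Flip: y_m = 228.769 − y_svg.

**Shape 1** — `<path>` cubic bezier, stroke `#0000ff` → score (S584, F1800). Control points (SVG): P0=(12.487,156.240), P1=(8.556,166.660), P2=(62.186,136.885), P3=(83.646,162.819); sampled at t=k/4. Machine vertices: (12.487,72.529) → (18.929,70.752) → (38.545,75.057) → (62.921,76.454) → (83.646,65.950). Open path.

**Shape 2** — `<circle>` circle, stroke `#0000ff` → score (S584, F1800). Machine vertices: (40.284,36.555) → (35.533,48.026) → (24.062,52.777) → (12.591,48.026) → (7.840,36.555) → (12.591,25.084) → (24.062,20.333) → (35.533,25.084) → (40.284,36.555). Closed: final G1 returns to the first vertex.

; Generated by LaserGRBL
G21
G90
G0 X12.487 Y72.529
M4 S584
G1 X18.929 Y70.752 F1800
G1 X38.545 Y75.057
G1 X62.921 Y76.454
G1 X83.646 Y65.950
M5
G0 X40.284 Y36.555
M4 S584
G1 X35.533 Y48.026 F1800
G1 X24.062 Y52.777
G1 X12.591 Y48.026
G1 X7.840 Y36.555
G1 X12.591 Y25.084
G1 X24.062 Y20.333
G1 X35.533 Y25.084
G1 X40.284 Y36.555
M5
G0 X0.000 Y0.000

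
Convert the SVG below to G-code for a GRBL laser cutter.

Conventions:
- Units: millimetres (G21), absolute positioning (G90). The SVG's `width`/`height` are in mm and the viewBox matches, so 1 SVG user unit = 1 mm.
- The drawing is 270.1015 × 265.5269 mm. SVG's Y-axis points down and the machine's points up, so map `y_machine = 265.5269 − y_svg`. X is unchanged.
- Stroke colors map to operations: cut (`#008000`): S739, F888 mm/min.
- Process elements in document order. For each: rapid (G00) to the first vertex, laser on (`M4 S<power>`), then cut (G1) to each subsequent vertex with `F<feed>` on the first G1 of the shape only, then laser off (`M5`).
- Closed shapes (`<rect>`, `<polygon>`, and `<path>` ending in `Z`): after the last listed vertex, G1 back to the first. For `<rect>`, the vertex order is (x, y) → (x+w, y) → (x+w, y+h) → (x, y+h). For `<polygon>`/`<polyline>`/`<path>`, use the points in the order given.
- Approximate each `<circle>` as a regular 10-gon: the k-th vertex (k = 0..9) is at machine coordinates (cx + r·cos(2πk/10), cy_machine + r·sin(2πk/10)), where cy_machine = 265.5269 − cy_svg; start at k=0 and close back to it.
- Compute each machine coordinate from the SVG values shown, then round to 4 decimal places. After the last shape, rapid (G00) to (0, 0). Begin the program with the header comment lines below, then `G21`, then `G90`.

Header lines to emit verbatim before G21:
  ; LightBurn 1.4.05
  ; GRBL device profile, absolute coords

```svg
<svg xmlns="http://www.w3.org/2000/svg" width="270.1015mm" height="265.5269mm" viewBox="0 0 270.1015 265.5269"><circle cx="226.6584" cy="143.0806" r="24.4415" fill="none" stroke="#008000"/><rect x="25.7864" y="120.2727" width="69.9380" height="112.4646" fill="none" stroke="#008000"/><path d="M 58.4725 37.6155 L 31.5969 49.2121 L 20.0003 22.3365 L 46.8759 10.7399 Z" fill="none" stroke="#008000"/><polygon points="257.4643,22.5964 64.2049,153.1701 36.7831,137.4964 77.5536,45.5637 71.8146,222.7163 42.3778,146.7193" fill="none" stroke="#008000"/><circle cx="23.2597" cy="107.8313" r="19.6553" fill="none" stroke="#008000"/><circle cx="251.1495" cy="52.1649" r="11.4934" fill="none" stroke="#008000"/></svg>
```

Since the viewBox matches the mm dimensions, user units are millimetres directly. The only transform is the Y-flip y_m = 265.5269 − y_svg.

Shape 1 is a circle drawn with `<circle>`. Its stroke #008000 means cut at S739, F888. After flipping Y the toolpath is (251.0999,122.4463) → (246.4320,136.8127) → (234.2112,145.6915) → (219.1056,145.6915) → (206.8848,136.8127) → (202.2169,122.4463) → (206.8848,108.0799) → (219.1056,99.2011) → (234.2112,99.2011) → (246.4320,108.0799) → (251.0999,122.4463), returning to the start.

Shape 2 is a rectangle drawn with `<rect>`. Its stroke #008000 means cut at S739, F888. After flipping Y the toolpath is (25.7864,145.2542) → (95.7244,145.2542) → (95.7244,32.7896) → (25.7864,32.7896) → (25.7864,145.2542), returning to the start.

Shape 3 is a regular polygon drawn with `<path>`. Its stroke #008000 means cut at S739, F888. After flipping Y the toolpath is (58.4725,227.9114) → (31.5969,216.3148) → (20.0003,243.1904) → (46.8759,254.7870) → (58.4725,227.9114), returning to the start.

Shape 4 is a closed polygon drawn with `<polygon>`. Its stroke #008000 means cut at S739, F888. After flipping Y the toolpath is (257.4643,242.9305) → (64.2049,112.3568) → (36.7831,128.0305) → (77.5536,219.9632) → (71.8146,42.8106) → (42.3778,118.8076) → (257.4643,242.9305), returning to the start.

Shape 5 is a circle drawn with `<circle>`. Its stroke #008000 means cut at S739, F888. After flipping Y the toolpath is (42.9150,157.6956) → (39.1612,169.2487) → (29.3335,176.3889) → (17.1859,176.3889) → (7.3582,169.2487) → (3.6044,157.6956) → (7.3582,146.1425) → (17.1859,139.0023) → (29.3335,139.0023) → (39.1612,146.1425) → (42.9150,157.6956), returning to the start.

Shape 6 is a circle drawn with `<circle>`. Its stroke #008000 means cut at S739, F888. After flipping Y the toolpath is (262.6429,213.3620) → (260.4479,220.1177) → (254.7012,224.2929) → (247.5978,224.2929) → (241.8511,220.1177) → (239.6561,213.3620) → (241.8511,206.6063) → (247.5978,202.4311) → (254.7012,202.4311) → (260.4479,206.6063) → (262.6429,213.3620), returning to the start.

; LightBurn 1.4.05
; GRBL device profile, absolute coords
G21
G90
G00 X251.0999 Y122.4463
M4 S739
G1 X246.4320 Y136.8127 F888
G1 X234.2112 Y145.6915
G1 X219.1056 Y145.6915
G1 X206.8848 Y136.8127
G1 X202.2169 Y122.4463
G1 X206.8848 Y108.0799
G1 X219.1056 Y99.2011
G1 X234.2112 Y99.2011
G1 X246.4320 Y108.0799
G1 X251.0999 Y122.4463
M5
G00 X25.7864 Y145.2542
M4 S739
G1 X95.7244 Y145.2542 F888
G1 X95.7244 Y32.7896
G1 X25.7864 Y32.7896
G1 X25.7864 Y145.2542
M5
G00 X58.4725 Y227.9114
M4 S739
G1 X31.5969 Y216.3148 F888
G1 X20.0003 Y243.1904
G1 X46.8759 Y254.7870
G1 X58.4725 Y227.9114
M5
G00 X257.4643 Y242.9305
M4 S739
G1 X64.2049 Y112.3568 F888
G1 X36.7831 Y128.0305
G1 X77.5536 Y219.9632
G1 X71.8146 Y42.8106
G1 X42.3778 Y118.8076
G1 X257.4643 Y242.9305
M5
G00 X42.9150 Y157.6956
M4 S739
G1 X39.1612 Y169.2487 F888
G1 X29.3335 Y176.3889
G1 X17.1859 Y176.3889
G1 X7.3582 Y169.2487
G1 X3.6044 Y157.6956
G1 X7.3582 Y146.1425
G1 X17.1859 Y139.0023
G1 X29.3335 Y139.0023
G1 X39.1612 Y146.1425
G1 X42.9150 Y157.6956
M5
G00 X262.6429 Y213.3620
M4 S739
G1 X260.4479 Y220.1177 F888
G1 X254.7012 Y224.2929
G1 X247.5978 Y224.2929
G1 X241.8511 Y220.1177
G1 X239.6561 Y213.3620
G1 X241.8511 Y206.6063
G1 X247.5978 Y202.4311
G1 X254.7012 Y202.4311
G1 X260.4479 Y206.6063
G1 X262.6429 Y213.3620
M5
G00 X0.0000 Y0.0000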